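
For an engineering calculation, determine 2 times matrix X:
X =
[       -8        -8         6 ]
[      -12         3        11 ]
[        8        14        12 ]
2X =
[      -16       -16        12 ]
[      -24         6        22 ]
[       16        28        24 ]

Scalar multiplication is elementwise: (2X)[i][j] = 2 * X[i][j].
  (2X)[0][0] = 2 * (-8) = -16
  (2X)[0][1] = 2 * (-8) = -16
  (2X)[0][2] = 2 * (6) = 12
  (2X)[1][0] = 2 * (-12) = -24
  (2X)[1][1] = 2 * (3) = 6
  (2X)[1][2] = 2 * (11) = 22
  (2X)[2][0] = 2 * (8) = 16
  (2X)[2][1] = 2 * (14) = 28
  (2X)[2][2] = 2 * (12) = 24
2X =
[      -16       -16        12 ]
[      -24         6        22 ]
[       16        28        24 ]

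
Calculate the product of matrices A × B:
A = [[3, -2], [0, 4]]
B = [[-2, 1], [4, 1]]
[[-14, 1], [16, 4]]

Matrix multiplication:
C[0][0] = 3×-2 + -2×4 = -14
C[0][1] = 3×1 + -2×1 = 1
C[1][0] = 0×-2 + 4×4 = 16
C[1][1] = 0×1 + 4×1 = 4
Result: [[-14, 1], [16, 4]]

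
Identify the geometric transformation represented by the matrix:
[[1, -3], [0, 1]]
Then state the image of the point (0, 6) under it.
horizontal shear with factor -3; image of (0, 6) is (-18, 6)

The matrix [[1, k], [0, 1]] sends (x, y) to (x + -3y, y), leaving the y-coordinate fixed: a horizontal shear.
The matrix [[1, -3], [0, 1]] represents: horizontal shear with factor -3.
Applying it to (0, 6): [1·0 + -3·6, 0·0 + 1·6] = (-18, 6).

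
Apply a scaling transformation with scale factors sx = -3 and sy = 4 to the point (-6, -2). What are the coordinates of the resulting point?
(18, -8)

Scaling matrix:
[[-3, 0], [0, 4]]
Result: (-6 × -3, -2 × 4) = (18, -8)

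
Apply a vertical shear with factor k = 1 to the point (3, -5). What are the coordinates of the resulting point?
(3, -2)

Shear matrix for vertical shear with factor k = 1:
[[1, 0], [1, 1]]
Result: (3, -5) → (3, -2)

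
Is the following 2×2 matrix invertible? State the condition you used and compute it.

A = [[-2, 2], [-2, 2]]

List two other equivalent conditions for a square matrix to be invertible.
No, not invertible; det(A) = 0 (two rows are equal, so the rows are linearly dependent). Equivalent conditions (failing for this A): rank(A) < 2; Ax = 0 has non-trivial solutions; 0 is an eigenvalue; the columns are linearly dependent.

To check invertibility, compute det(A).
In this matrix, row 0 and the last row are identical, so one row is a scalar multiple of another and the rows are linearly dependent.
A matrix with linearly dependent rows has det = 0 and is not invertible.
Equivalent failed conditions:
- rank(A) < 2.
- Ax = 0 has non-trivial solutions.
- 0 is an eigenvalue.
- The columns are linearly dependent.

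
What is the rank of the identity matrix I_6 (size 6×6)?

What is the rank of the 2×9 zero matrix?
rank(I_6) = 6, rank(0) = 0

The identity I_6 has 6 columns that are the standard basis vectors e_1, …, e_6. These are linearly independent, so all 6 columns are pivots and rank(I_6) = 6.
The 2×9 zero matrix has every entry zero, so every row is the zero row and there are no pivots; rank(0) = 0.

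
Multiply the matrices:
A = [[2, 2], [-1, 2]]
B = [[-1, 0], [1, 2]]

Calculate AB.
[[0, 4], [3, 4]]

Each entry (i,j) of AB = sum over k of A[i][k]*B[k][j].
(AB)[0][0] = (2)*(-1) + (2)*(1) = 0
(AB)[0][1] = (2)*(0) + (2)*(2) = 4
(AB)[1][0] = (-1)*(-1) + (2)*(1) = 3
(AB)[1][1] = (-1)*(0) + (2)*(2) = 4
AB = [[0, 4], [3, 4]]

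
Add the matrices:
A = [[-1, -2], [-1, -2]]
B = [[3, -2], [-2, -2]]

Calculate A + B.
[[2, -4], [-3, -4]]

Add corresponding elements:
(-1)+(3)=2
(-2)+(-2)=-4
(-1)+(-2)=-3
(-2)+(-2)=-4
A + B = [[2, -4], [-3, -4]]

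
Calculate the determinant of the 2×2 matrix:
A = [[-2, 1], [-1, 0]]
1

For A = [[a, b], [c, d]], det(A) = a*d - b*c.
det(A) = (-2)*(0) - (1)*(-1) = 0 - -1 = 1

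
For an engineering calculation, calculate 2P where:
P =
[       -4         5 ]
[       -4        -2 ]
2P =
[       -8        10 ]
[       -8        -4 ]

Scalar multiplication is elementwise: (2P)[i][j] = 2 * P[i][j].
  (2P)[0][0] = 2 * (-4) = -8
  (2P)[0][1] = 2 * (5) = 10
  (2P)[1][0] = 2 * (-4) = -8
  (2P)[1][1] = 2 * (-2) = -4
2P =
[       -8        10 ]
[       -8        -4 ]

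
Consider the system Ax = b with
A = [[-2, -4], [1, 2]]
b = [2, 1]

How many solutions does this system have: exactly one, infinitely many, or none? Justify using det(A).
No solution

det(A) = (-2)*(2) - (-4)*(1) = 0, so A is singular.
The column space of A is span(column 1) = span([-2, 1]).
b = [2, 1] is not a scalar multiple of column 1, so b ∉ column space and the system is inconsistent — no solution.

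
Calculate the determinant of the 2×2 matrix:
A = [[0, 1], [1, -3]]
-1

For A = [[a, b], [c, d]], det(A) = a*d - b*c.
det(A) = (0)*(-3) - (1)*(1) = 0 - 1 = -1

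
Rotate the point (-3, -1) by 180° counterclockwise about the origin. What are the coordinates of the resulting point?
(3, 1)

Rotation matrix R(θ) = [[cos θ, -sin θ], [sin θ, cos θ]]; for θ = 180°:
R = [[-1, 0], [0, -1]]
Result: R × [-3, -1]ᵀ = [-1·-3 + (0)·-1, 0·-3 + (-1)·-1]ᵀ = (3, 1)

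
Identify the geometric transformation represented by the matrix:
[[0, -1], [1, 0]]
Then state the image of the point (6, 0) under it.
rotation by 90° counterclockwise; image of (6, 0) is (0, 6)

This matches the form [[cos θ, -sin θ], [sin θ, cos θ]] of a rotation matrix; reading off cos θ and sin θ gives the angle.
The matrix [[0, -1], [1, 0]] represents: rotation by 90° counterclockwise.
Applying it to (6, 0): [0·6 + -1·0, 1·6 + 0·0] = (0, 6).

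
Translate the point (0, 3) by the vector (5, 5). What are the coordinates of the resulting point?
(5, 8)

Translation by (5, 5):
x' = 0 + 5 = 5
y' = 3 + 5 = 8
Homogeneous matrix: [[1, 0, 5], [0, 1, 5], [0, 0, 1]]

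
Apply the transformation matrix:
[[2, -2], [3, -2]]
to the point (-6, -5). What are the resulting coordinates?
(-2, -8)

Matrix multiplication:
[[2, -2], [3, -2]] × [-6, -5]ᵀ
= [2×-6 + -2×-5, 3×-6 + -2×-5]ᵀ
= [-2.0000, -8.0000]ᵀ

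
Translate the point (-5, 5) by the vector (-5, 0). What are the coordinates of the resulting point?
(-10, 5)

Translation by (-5, 0):
x' = -5 + -5 = -10
y' = 5 + 0 = 5
Homogeneous matrix: [[1, 0, -5], [0, 1, 0], [0, 0, 1]]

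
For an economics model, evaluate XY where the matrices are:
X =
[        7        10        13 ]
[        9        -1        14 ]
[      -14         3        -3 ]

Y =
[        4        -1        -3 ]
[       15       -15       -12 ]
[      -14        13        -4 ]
XY =
[       -4        12      -193 ]
[     -175       188       -71 ]
[       31       -70        18 ]

Matrix multiplication: (XY)[i][j] = sum over k of X[i][k] * Y[k][j].
  (XY)[0][0] = (7)*(4) + (10)*(15) + (13)*(-14) = -4
  (XY)[0][1] = (7)*(-1) + (10)*(-15) + (13)*(13) = 12
  (XY)[0][2] = (7)*(-3) + (10)*(-12) + (13)*(-4) = -193
  (XY)[1][0] = (9)*(4) + (-1)*(15) + (14)*(-14) = -175
  (XY)[1][1] = (9)*(-1) + (-1)*(-15) + (14)*(13) = 188
  (XY)[1][2] = (9)*(-3) + (-1)*(-12) + (14)*(-4) = -71
  (XY)[2][0] = (-14)*(4) + (3)*(15) + (-3)*(-14) = 31
  (XY)[2][1] = (-14)*(-1) + (3)*(-15) + (-3)*(13) = -70
  (XY)[2][2] = (-14)*(-3) + (3)*(-12) + (-3)*(-4) = 18
XY =
[       -4        12      -193 ]
[     -175       188       -71 ]
[       31       -70        18 ]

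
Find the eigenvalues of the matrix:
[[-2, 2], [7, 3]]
λ = -4 and λ = 5

Characteristic equation: det(A - λI) = 0
λ² - (trace)λ + (det) = 0
λ² - (1)λ + (-20) = 0
λ² - 1λ - 20 = 0
Solving: λ = -4, 5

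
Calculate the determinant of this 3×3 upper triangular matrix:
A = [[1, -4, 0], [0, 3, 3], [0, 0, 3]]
9

The determinant of a triangular matrix is the product of its diagonal entries (the off-diagonal entries above the diagonal do not affect it).
det(A) = (1) * (3) * (3) = 9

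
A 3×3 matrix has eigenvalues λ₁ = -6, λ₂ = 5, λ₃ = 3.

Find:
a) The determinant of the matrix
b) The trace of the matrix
det = -90, trace = 2

Two standard eigenvalue identities:
- det(A) equals the product of the eigenvalues (counted with multiplicity).
- trace(A) equals the sum of the eigenvalues.
det(A) = (-6)*(5)*(3) = -90.
trace(A) = -6 + 5 + 3 = 2.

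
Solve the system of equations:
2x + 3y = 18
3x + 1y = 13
x = 3, y = 4

Use elimination (row reduction):
Equation 1: 2x + 3y = 18.
Equation 2: 3x + 1y = 13.
Multiply Eq1 by 3 and Eq2 by 2: 6x + 9y = 54;  6x + 2y = 26.
Subtract: (-7)y = -28, so y = 4.
Back-substitute into Eq1: 2x + 3*(4) = 18, so x = 3.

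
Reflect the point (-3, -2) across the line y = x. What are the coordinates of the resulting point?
(-2, -3)

Reflection across line y = x: (-3, -2) → (-2, -3)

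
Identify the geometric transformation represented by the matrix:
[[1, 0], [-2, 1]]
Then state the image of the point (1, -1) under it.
vertical shear with factor -2; image of (1, -1) is (1, -3)

The matrix [[1, 0], [k, 1]] sends (x, y) to (x, -2x + y), leaving the x-coordinate fixed: a vertical shear.
The matrix [[1, 0], [-2, 1]] represents: vertical shear with factor -2.
Applying it to (1, -1): [1·1 + 0·-1, -2·1 + 1·-1] = (1, -3).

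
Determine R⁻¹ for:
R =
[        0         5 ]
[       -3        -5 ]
det(R) = 15
R⁻¹ =
[     -1/3      -1/3 ]
[      1/5         0 ]

For a 2×2 matrix R = [[a, b], [c, d]] with det(R) ≠ 0, R⁻¹ = (1/det(R)) * [[d, -b], [-c, a]].
det(R) = (0)*(-5) - (5)*(-3) = 0 + 15 = 15.
R⁻¹ = (1/15) * [[-5, -5], [3, 0]].
Dividing each entry by 15 and reducing:
R⁻¹ =
[     -1/3      -1/3 ]
[      1/5         0 ]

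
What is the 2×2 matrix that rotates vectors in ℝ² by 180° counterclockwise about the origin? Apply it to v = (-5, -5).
R = [[-1, 0], [0, -1]]; R·v = (5, 5)

A counterclockwise rotation by angle θ in ℝ² has matrix R(θ) = [[cos θ, -sin θ], [sin θ, cos θ]].
For θ = 180°: cos θ = -1, sin θ = 0.
R(180°) = [[-1, 0], [0, -1]].
R·v = [-1·-5 + (0)·-5, 0·-5 + -1·-5] = (5, 5).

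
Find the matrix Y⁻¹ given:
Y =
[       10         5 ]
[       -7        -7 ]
det(Y) = -35
Y⁻¹ =
[      1/5       1/7 ]
[     -1/5      -2/7 ]

For a 2×2 matrix Y = [[a, b], [c, d]] with det(Y) ≠ 0, Y⁻¹ = (1/det(Y)) * [[d, -b], [-c, a]].
det(Y) = (10)*(-7) - (5)*(-7) = -70 + 35 = -35.
Y⁻¹ = (1/-35) * [[-7, -5], [7, 10]].
Dividing each entry by -35 and reducing:
Y⁻¹ =
[      1/5       1/7 ]
[     -1/5      -2/7 ]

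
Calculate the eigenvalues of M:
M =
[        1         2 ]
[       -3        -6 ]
λ = -5, 0

Solve det(M - λI) = 0. For a 2×2 matrix the characteristic equation is λ² - (trace)λ + det = 0.
trace(M) = a + d = 1 - 6 = -5.
det(M) = a*d - b*c = (1)*(-6) - (2)*(-3) = -6 + 6 = 0.
Characteristic equation: λ² - (-5)λ + (0) = 0.
Discriminant = (-5)² - 4*(0) = 25 - 0 = 25.
λ = (-5 ± √25) / 2 = (-5 ± 5) / 2 = -5, 0.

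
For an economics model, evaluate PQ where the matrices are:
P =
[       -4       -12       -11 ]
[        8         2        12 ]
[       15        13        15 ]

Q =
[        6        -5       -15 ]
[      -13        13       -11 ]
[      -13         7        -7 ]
PQ =
[      275      -213       269 ]
[     -134        70      -226 ]
[     -274       199      -473 ]

Matrix multiplication: (PQ)[i][j] = sum over k of P[i][k] * Q[k][j].
  (PQ)[0][0] = (-4)*(6) + (-12)*(-13) + (-11)*(-13) = 275
  (PQ)[0][1] = (-4)*(-5) + (-12)*(13) + (-11)*(7) = -213
  (PQ)[0][2] = (-4)*(-15) + (-12)*(-11) + (-11)*(-7) = 269
  (PQ)[1][0] = (8)*(6) + (2)*(-13) + (12)*(-13) = -134
  (PQ)[1][1] = (8)*(-5) + (2)*(13) + (12)*(7) = 70
  (PQ)[1][2] = (8)*(-15) + (2)*(-11) + (12)*(-7) = -226
  (PQ)[2][0] = (15)*(6) + (13)*(-13) + (15)*(-13) = -274
  (PQ)[2][1] = (15)*(-5) + (13)*(13) + (15)*(7) = 199
  (PQ)[2][2] = (15)*(-15) + (13)*(-11) + (15)*(-7) = -473
PQ =
[      275      -213       269 ]
[     -134        70      -226 ]
[     -274       199      -473 ]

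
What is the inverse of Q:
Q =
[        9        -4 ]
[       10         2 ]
det(Q) = 58
Q⁻¹ =
[     1/29      2/29 ]
[    -5/29      9/58 ]

For a 2×2 matrix Q = [[a, b], [c, d]] with det(Q) ≠ 0, Q⁻¹ = (1/det(Q)) * [[d, -b], [-c, a]].
det(Q) = (9)*(2) - (-4)*(10) = 18 + 40 = 58.
Q⁻¹ = (1/58) * [[2, 4], [-10, 9]].
Dividing each entry by 58 and reducing:
Q⁻¹ =
[     1/29      2/29 ]
[    -5/29      9/58 ]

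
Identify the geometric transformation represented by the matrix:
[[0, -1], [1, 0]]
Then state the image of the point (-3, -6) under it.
rotation by 90° counterclockwise; image of (-3, -6) is (6, -3)

This matches the form [[cos θ, -sin θ], [sin θ, cos θ]] of a rotation matrix; reading off cos θ and sin θ gives the angle.
The matrix [[0, -1], [1, 0]] represents: rotation by 90° counterclockwise.
Applying it to (-3, -6): [0·-3 + -1·-6, 1·-3 + 0·-6] = (6, -3).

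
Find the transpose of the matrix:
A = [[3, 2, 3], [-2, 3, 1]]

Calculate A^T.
[[3, -2], [2, 3], [3, 1]]

The transpose sends entry (i,j) to (j,i); rows become columns.
Row 0 of A: [3, 2, 3] -> column 0 of A^T.
Row 1 of A: [-2, 3, 1] -> column 1 of A^T.
A^T = [[3, -2], [2, 3], [3, 1]]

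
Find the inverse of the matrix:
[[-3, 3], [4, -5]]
[[-5/3, -1], [-4/3, -1]]

For [[a,b],[c,d]], inverse = (1/det)·[[d,-b],[-c,a]]
det = -3·-5 - 3·4 = 3
Inverse = (1/3)·[[-5, -3], [-4, -3]]
        = [[-5/3, -1], [-4/3, -1]]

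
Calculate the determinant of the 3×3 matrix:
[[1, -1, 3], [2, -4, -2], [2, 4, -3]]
66

Expansion along first row:
det = 1·det([[-4,-2],[4,-3]]) - -1·det([[2,-2],[2,-3]]) + 3·det([[2,-4],[2,4]])
    = 1·(-4·-3 - -2·4) - -1·(2·-3 - -2·2) + 3·(2·4 - -4·2)
    = 1·20 - -1·-2 + 3·16
    = 20 + -2 + 48 = 66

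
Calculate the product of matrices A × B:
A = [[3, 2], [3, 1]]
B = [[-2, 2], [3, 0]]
[[0, 6], [-3, 6]]

Matrix multiplication:
C[0][0] = 3×-2 + 2×3 = 0
C[0][1] = 3×2 + 2×0 = 6
C[1][0] = 3×-2 + 1×3 = -3
C[1][1] = 3×2 + 1×0 = 6
Result: [[0, 6], [-3, 6]]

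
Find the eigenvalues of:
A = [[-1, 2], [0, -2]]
λ = -2, -1

Solve det(A - λI) = 0. For a 2×2 matrix this is λ² - (trace)λ + det = 0.
trace(A) = -1 - 2 = -3.
det(A) = (-1)*(-2) - (2)*(0) = 2 - 0 = 2.
Characteristic equation: λ² - (-3)λ + (2) = 0.
Discriminant: (-3)² - 4*(2) = 9 - 8 = 1.
Roots: λ = (-3 ± √1) / 2 = -2, -1.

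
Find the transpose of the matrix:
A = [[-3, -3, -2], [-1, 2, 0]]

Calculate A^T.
[[-3, -1], [-3, 2], [-2, 0]]

The transpose sends entry (i,j) to (j,i); rows become columns.
Row 0 of A: [-3, -3, -2] -> column 0 of A^T.
Row 1 of A: [-1, 2, 0] -> column 1 of A^T.
A^T = [[-3, -1], [-3, 2], [-2, 0]]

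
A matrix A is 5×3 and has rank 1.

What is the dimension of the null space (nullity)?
2

The rank-nullity theorem for an m×n matrix states:
rank(A) + nullity(A) = n (the number of columns).
Here n = 3 and rank(A) = 1, so nullity(A) = 3 - 1 = 2.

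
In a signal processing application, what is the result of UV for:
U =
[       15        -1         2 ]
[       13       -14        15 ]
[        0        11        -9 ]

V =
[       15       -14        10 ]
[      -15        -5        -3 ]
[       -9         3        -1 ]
UV =
[      222      -199       151 ]
[      270       -67       157 ]
[      -84       -82       -24 ]

Matrix multiplication: (UV)[i][j] = sum over k of U[i][k] * V[k][j].
  (UV)[0][0] = (15)*(15) + (-1)*(-15) + (2)*(-9) = 222
  (UV)[0][1] = (15)*(-14) + (-1)*(-5) + (2)*(3) = -199
  (UV)[0][2] = (15)*(10) + (-1)*(-3) + (2)*(-1) = 151
  (UV)[1][0] = (13)*(15) + (-14)*(-15) + (15)*(-9) = 270
  (UV)[1][1] = (13)*(-14) + (-14)*(-5) + (15)*(3) = -67
  (UV)[1][2] = (13)*(10) + (-14)*(-3) + (15)*(-1) = 157
  (UV)[2][0] = (0)*(15) + (11)*(-15) + (-9)*(-9) = -84
  (UV)[2][1] = (0)*(-14) + (11)*(-5) + (-9)*(3) = -82
  (UV)[2][2] = (0)*(10) + (11)*(-3) + (-9)*(-1) = -24
UV =
[      222      -199       151 ]
[      270       -67       157 ]
[      -84       -82       -24 ]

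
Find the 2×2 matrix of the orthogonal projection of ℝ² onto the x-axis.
[[1, 0], [0, 0]]

The orthogonal projection onto the line spanned by a nonzero vector u = (a, b) has matrix P = (u uᵀ) / (uᵀ u) = (1/(a² + b²)) · [[a², ab], [ab, b²]].
Here u = (1, 0), so a² + b² = 1 + 0 = 1.
P = (1/1) · [[1, 0], [0, 0]] = [[1, 0], [0, 0]].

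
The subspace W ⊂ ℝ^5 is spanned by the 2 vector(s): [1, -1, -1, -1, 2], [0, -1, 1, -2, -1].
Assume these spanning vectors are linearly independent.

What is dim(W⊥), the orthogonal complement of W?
dim(W⊥) = 3

For any subspace W of ℝ^n, dim(W) + dim(W⊥) = n (the whole-space dimension).
Here the given 2 vectors are linearly independent, so dim(W) = 2.
Thus dim(W⊥) = n - dim(W) = 5 - 2 = 3.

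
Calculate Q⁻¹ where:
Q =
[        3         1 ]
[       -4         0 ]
det(Q) = 4
Q⁻¹ =
[        0      -1/4 ]
[        1       3/4 ]

For a 2×2 matrix Q = [[a, b], [c, d]] with det(Q) ≠ 0, Q⁻¹ = (1/det(Q)) * [[d, -b], [-c, a]].
det(Q) = (3)*(0) - (1)*(-4) = 0 + 4 = 4.
Q⁻¹ = (1/4) * [[0, -1], [4, 3]].
Dividing each entry by 4 and reducing:
Q⁻¹ =
[        0      -1/4 ]
[        1       3/4 ]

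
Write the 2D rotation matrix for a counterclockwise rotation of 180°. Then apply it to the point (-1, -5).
R = [[-1, 0], [0, -1]]; R·(-1, -5) = (1, 5)

Rotation matrix formula: R(θ) = [[cos θ, -sin θ], [sin θ, cos θ]]
For θ = 180°:
cos(180°) = -1
sin(180°) = 0
R = [[-1, 0], [0, -1]]
Apply to (-1, -5): [-1·-1 + (0)·-5, 0·-1 + -1·-5] = (1, 5)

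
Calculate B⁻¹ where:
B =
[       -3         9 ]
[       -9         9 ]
det(B) = 54
B⁻¹ =
[      1/6      -1/6 ]
[      1/6     -1/18 ]

For a 2×2 matrix B = [[a, b], [c, d]] with det(B) ≠ 0, B⁻¹ = (1/det(B)) * [[d, -b], [-c, a]].
det(B) = (-3)*(9) - (9)*(-9) = -27 + 81 = 54.
B⁻¹ = (1/54) * [[9, -9], [9, -3]].
Dividing each entry by 54 and reducing:
B⁻¹ =
[      1/6      -1/6 ]
[      1/6     -1/18 ]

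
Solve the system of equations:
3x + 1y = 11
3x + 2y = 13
x = 3, y = 2

Use elimination (row reduction):
Equation 1: 3x + 1y = 11.
Equation 2: 3x + 2y = 13.
Multiply Eq1 by 3 and Eq2 by 3: 9x + 3y = 33;  9x + 6y = 39.
Subtract: (3)y = 6, so y = 2.
Back-substitute into Eq1: 3x + 1*(2) = 11, so x = 3.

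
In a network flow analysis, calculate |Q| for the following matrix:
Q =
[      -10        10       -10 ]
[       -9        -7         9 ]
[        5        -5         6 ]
det(Q) = 160

Expand along row 0 (cofactor expansion): det(Q) = a*(e*i - f*h) - b*(d*i - f*g) + c*(d*h - e*g), where the 3×3 is [[a, b, c], [d, e, f], [g, h, i]].
Minor M_00 = (-7)*(6) - (9)*(-5) = -42 + 45 = 3.
Minor M_01 = (-9)*(6) - (9)*(5) = -54 - 45 = -99.
Minor M_02 = (-9)*(-5) - (-7)*(5) = 45 + 35 = 80.
det(Q) = (-10)*(3) - (10)*(-99) + (-10)*(80) = -30 + 990 - 800 = 160.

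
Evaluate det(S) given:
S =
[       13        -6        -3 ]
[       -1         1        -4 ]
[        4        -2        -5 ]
det(S) = -37

Expand along row 0 (cofactor expansion): det(S) = a*(e*i - f*h) - b*(d*i - f*g) + c*(d*h - e*g), where the 3×3 is [[a, b, c], [d, e, f], [g, h, i]].
Minor M_00 = (1)*(-5) - (-4)*(-2) = -5 - 8 = -13.
Minor M_01 = (-1)*(-5) - (-4)*(4) = 5 + 16 = 21.
Minor M_02 = (-1)*(-2) - (1)*(4) = 2 - 4 = -2.
det(S) = (13)*(-13) - (-6)*(21) + (-3)*(-2) = -169 + 126 + 6 = -37.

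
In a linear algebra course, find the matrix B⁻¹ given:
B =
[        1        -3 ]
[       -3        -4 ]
det(B) = -13
B⁻¹ =
[     4/13     -3/13 ]
[    -3/13     -1/13 ]

For a 2×2 matrix B = [[a, b], [c, d]] with det(B) ≠ 0, B⁻¹ = (1/det(B)) * [[d, -b], [-c, a]].
det(B) = (1)*(-4) - (-3)*(-3) = -4 - 9 = -13.
B⁻¹ = (1/-13) * [[-4, 3], [3, 1]].
Dividing each entry by -13 and reducing:
B⁻¹ =
[     4/13     -3/13 ]
[    -3/13     -1/13 ]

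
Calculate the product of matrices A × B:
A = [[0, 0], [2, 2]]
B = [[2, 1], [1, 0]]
[[0, 0], [6, 2]]

Matrix multiplication:
C[0][0] = 0×2 + 0×1 = 0
C[0][1] = 0×1 + 0×0 = 0
C[1][0] = 2×2 + 2×1 = 6
C[1][1] = 2×1 + 2×0 = 2
Result: [[0, 0], [6, 2]]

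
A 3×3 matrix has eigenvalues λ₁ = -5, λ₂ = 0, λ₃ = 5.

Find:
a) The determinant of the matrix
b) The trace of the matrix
det = 0, trace = 0

Two standard eigenvalue identities:
- det(A) equals the product of the eigenvalues (counted with multiplicity).
- trace(A) equals the sum of the eigenvalues.
det(A) = (-5)*(0)*(5) = 0.
trace(A) = -5 + 0 + 5 = 0.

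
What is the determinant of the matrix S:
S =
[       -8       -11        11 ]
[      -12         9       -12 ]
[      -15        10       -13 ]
det(S) = -123

Expand along row 0 (cofactor expansion): det(S) = a*(e*i - f*h) - b*(d*i - f*g) + c*(d*h - e*g), where the 3×3 is [[a, b, c], [d, e, f], [g, h, i]].
Minor M_00 = (9)*(-13) - (-12)*(10) = -117 + 120 = 3.
Minor M_01 = (-12)*(-13) - (-12)*(-15) = 156 - 180 = -24.
Minor M_02 = (-12)*(10) - (9)*(-15) = -120 + 135 = 15.
det(S) = (-8)*(3) - (-11)*(-24) + (11)*(15) = -24 - 264 + 165 = -123.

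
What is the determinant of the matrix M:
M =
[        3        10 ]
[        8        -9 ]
det(M) = -107

For a 2×2 matrix [[a, b], [c, d]], det = a*d - b*c.
det(M) = (3)*(-9) - (10)*(8) = -27 - 80 = -107.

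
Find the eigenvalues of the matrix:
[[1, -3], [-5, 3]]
λ = -2 and λ = 6

Characteristic equation: det(A - λI) = 0
λ² - (trace)λ + (det) = 0
λ² - (4)λ + (-12) = 0
λ² - 4λ - 12 = 0
Solving: λ = -2, 6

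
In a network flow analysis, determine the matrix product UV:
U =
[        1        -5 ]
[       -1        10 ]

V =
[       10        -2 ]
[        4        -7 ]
UV =
[      -10        33 ]
[       30       -68 ]

Matrix multiplication: (UV)[i][j] = sum over k of U[i][k] * V[k][j].
  (UV)[0][0] = (1)*(10) + (-5)*(4) = -10
  (UV)[0][1] = (1)*(-2) + (-5)*(-7) = 33
  (UV)[1][0] = (-1)*(10) + (10)*(4) = 30
  (UV)[1][1] = (-1)*(-2) + (10)*(-7) = -68
UV =
[      -10        33 ]
[       30       -68 ]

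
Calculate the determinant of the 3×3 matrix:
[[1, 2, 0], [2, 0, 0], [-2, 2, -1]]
4

Expansion along first row:
det = 1·det([[0,0],[2,-1]]) - 2·det([[2,0],[-2,-1]]) + 0·det([[2,0],[-2,2]])
    = 1·(0·-1 - 0·2) - 2·(2·-1 - 0·-2) + 0·(2·2 - 0·-2)
    = 1·0 - 2·-2 + 0·4
    = 0 + 4 + 0 = 4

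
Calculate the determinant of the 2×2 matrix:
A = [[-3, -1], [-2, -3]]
7

For A = [[a, b], [c, d]], det(A) = a*d - b*c.
det(A) = (-3)*(-3) - (-1)*(-2) = 9 - 2 = 7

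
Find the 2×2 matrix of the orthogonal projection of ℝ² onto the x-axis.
[[1, 0], [0, 0]]

The orthogonal projection onto the line spanned by a nonzero vector u = (a, b) has matrix P = (u uᵀ) / (uᵀ u) = (1/(a² + b²)) · [[a², ab], [ab, b²]].
Here u = (1, 0), so a² + b² = 1 + 0 = 1.
P = (1/1) · [[1, 0], [0, 0]] = [[1, 0], [0, 0]].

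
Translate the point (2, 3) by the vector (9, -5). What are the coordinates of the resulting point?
(11, -2)

Translation by (9, -5):
x' = 2 + 9 = 11
y' = 3 + -5 = -2
Homogeneous matrix: [[1, 0, 9], [0, 1, -5], [0, 0, 1]]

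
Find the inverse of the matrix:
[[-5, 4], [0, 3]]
[[-1/5, 4/15], [0, 1/3]]

For [[a,b],[c,d]], inverse = (1/det)·[[d,-b],[-c,a]]
det = -5·3 - 4·0 = -15
Inverse = (1/-15)·[[3, -4], [0, -5]]
        = [[-1/5, 4/15], [0, 1/3]]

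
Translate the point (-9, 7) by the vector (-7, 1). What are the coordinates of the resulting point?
(-16, 8)

Translation by (-7, 1):
x' = -9 + -7 = -16
y' = 7 + 1 = 8
Homogeneous matrix: [[1, 0, -7], [0, 1, 1], [0, 0, 1]]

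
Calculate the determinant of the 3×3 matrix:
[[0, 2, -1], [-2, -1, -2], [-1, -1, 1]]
7

Expansion along first row:
det = 0·det([[-1,-2],[-1,1]]) - 2·det([[-2,-2],[-1,1]]) + -1·det([[-2,-1],[-1,-1]])
    = 0·(-1·1 - -2·-1) - 2·(-2·1 - -2·-1) + -1·(-2·-1 - -1·-1)
    = 0·-3 - 2·-4 + -1·1
    = 0 + 8 + -1 = 7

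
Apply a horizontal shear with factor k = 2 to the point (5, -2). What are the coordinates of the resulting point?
(1, -2)

Shear matrix for horizontal shear with factor k = 2:
[[1, 2], [0, 1]]
Result: (5, -2) → (1, -2)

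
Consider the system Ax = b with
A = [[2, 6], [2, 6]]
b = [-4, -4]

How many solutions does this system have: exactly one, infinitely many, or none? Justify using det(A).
Infinitely many solutions

det(A) = (2)*(6) - (6)*(2) = 0, so A is singular (column 2 is 3 times column 1).
b = [-4, -4] = -2 * column 1 of A, so b lies in the column space of A.
A singular matrix whose right-hand side is in its column space gives a 1-parameter family of solutions — infinitely many.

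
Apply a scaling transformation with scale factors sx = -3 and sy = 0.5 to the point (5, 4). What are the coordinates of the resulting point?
(-15, 2.0)

Scaling matrix:
[[-3, 0], [0, 0.50]]
Result: (5 × -3, 4 × 0.5) = (-15, 2.0)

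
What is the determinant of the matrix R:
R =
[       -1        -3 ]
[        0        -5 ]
det(R) = 5

For a 2×2 matrix [[a, b], [c, d]], det = a*d - b*c.
det(R) = (-1)*(-5) - (-3)*(0) = 5 - 0 = 5.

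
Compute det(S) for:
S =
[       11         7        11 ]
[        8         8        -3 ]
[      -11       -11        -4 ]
det(S) = -260

Expand along row 0 (cofactor expansion): det(S) = a*(e*i - f*h) - b*(d*i - f*g) + c*(d*h - e*g), where the 3×3 is [[a, b, c], [d, e, f], [g, h, i]].
Minor M_00 = (8)*(-4) - (-3)*(-11) = -32 - 33 = -65.
Minor M_01 = (8)*(-4) - (-3)*(-11) = -32 - 33 = -65.
Minor M_02 = (8)*(-11) - (8)*(-11) = -88 + 88 = 0.
det(S) = (11)*(-65) - (7)*(-65) + (11)*(0) = -715 + 455 + 0 = -260.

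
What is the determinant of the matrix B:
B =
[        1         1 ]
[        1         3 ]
det(B) = 2

For a 2×2 matrix [[a, b], [c, d]], det = a*d - b*c.
det(B) = (1)*(3) - (1)*(1) = 3 - 1 = 2.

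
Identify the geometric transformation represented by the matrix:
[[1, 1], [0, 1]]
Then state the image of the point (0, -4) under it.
horizontal shear with factor 1; image of (0, -4) is (-4, -4)

The matrix [[1, k], [0, 1]] sends (x, y) to (x + 1y, y), leaving the y-coordinate fixed: a horizontal shear.
The matrix [[1, 1], [0, 1]] represents: horizontal shear with factor 1.
Applying it to (0, -4): [1·0 + 1·-4, 0·0 + 1·-4] = (-4, -4).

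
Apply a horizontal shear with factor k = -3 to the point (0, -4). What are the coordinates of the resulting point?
(12, -4)

Shear matrix for horizontal shear with factor k = -3:
[[1, -3], [0, 1]]
Result: (0, -4) → (12, -4)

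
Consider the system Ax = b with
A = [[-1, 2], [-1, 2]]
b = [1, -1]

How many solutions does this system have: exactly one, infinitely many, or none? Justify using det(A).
No solution

det(A) = (-1)*(2) - (2)*(-1) = 0, so A is singular.
The column space of A is span(column 1) = span([-1, -1]).
b = [1, -1] is not a scalar multiple of column 1, so b ∉ column space and the system is inconsistent — no solution.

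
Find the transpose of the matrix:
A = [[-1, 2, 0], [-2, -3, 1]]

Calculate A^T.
[[-1, -2], [2, -3], [0, 1]]

The transpose sends entry (i,j) to (j,i); rows become columns.
Row 0 of A: [-1, 2, 0] -> column 0 of A^T.
Row 1 of A: [-2, -3, 1] -> column 1 of A^T.
A^T = [[-1, -2], [2, -3], [0, 1]]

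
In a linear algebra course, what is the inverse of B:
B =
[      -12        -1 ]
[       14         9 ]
det(B) = -94
B⁻¹ =
[    -9/94     -1/94 ]
[     7/47      6/47 ]

For a 2×2 matrix B = [[a, b], [c, d]] with det(B) ≠ 0, B⁻¹ = (1/det(B)) * [[d, -b], [-c, a]].
det(B) = (-12)*(9) - (-1)*(14) = -108 + 14 = -94.
B⁻¹ = (1/-94) * [[9, 1], [-14, -12]].
Dividing each entry by -94 and reducing:
B⁻¹ =
[    -9/94     -1/94 ]
[     7/47      6/47 ]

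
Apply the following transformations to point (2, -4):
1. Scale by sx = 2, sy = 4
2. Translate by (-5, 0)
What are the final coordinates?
(-1, -16)

Step 1: Scale (2, -4) by (sx, sy) = (2, 4) → (4, -16)
Step 2: Translate by (-5, 0) → (-1, -16)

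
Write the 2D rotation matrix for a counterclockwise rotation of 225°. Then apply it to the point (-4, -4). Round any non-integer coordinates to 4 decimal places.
R = [[-√2/2, √2/2], [-√2/2, -√2/2]]; R·(-4, -4) = (0.0000, 5.6569)

Rotation matrix formula: R(θ) = [[cos θ, -sin θ], [sin θ, cos θ]]
For θ = 225°:
cos(225°) = -√2/2
sin(225°) = -√2/2
R = [[-√2/2, √2/2], [-√2/2, -√2/2]]
Apply to (-4, -4): [-√2/2·-4 + (√2/2)·-4, -√2/2·-4 + -√2/2·-4] = (0.0000, 5.6569)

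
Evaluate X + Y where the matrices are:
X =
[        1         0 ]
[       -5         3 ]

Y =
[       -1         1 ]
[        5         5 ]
X + Y =
[        0         1 ]
[        0         8 ]

Matrix addition is elementwise: (X+Y)[i][j] = X[i][j] + Y[i][j].
  (X+Y)[0][0] = (1) + (-1) = 0
  (X+Y)[0][1] = (0) + (1) = 1
  (X+Y)[1][0] = (-5) + (5) = 0
  (X+Y)[1][1] = (3) + (5) = 8
X + Y =
[        0         1 ]
[        0         8 ]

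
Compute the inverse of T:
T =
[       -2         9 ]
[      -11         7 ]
det(T) = 85
T⁻¹ =
[     7/85     -9/85 ]
[    11/85     -2/85 ]

For a 2×2 matrix T = [[a, b], [c, d]] with det(T) ≠ 0, T⁻¹ = (1/det(T)) * [[d, -b], [-c, a]].
det(T) = (-2)*(7) - (9)*(-11) = -14 + 99 = 85.
T⁻¹ = (1/85) * [[7, -9], [11, -2]].
Dividing each entry by 85 and reducing:
T⁻¹ =
[     7/85     -9/85 ]
[    11/85     -2/85 ]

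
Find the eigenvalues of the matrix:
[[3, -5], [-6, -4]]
λ = -7 and λ = 6

Characteristic equation: det(A - λI) = 0
λ² - (trace)λ + (det) = 0
λ² - (-1)λ + (-42) = 0
λ² + 1λ - 42 = 0
Solving: λ = -7, 6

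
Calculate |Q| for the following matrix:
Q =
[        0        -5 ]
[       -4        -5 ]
det(Q) = -20

For a 2×2 matrix [[a, b], [c, d]], det = a*d - b*c.
det(Q) = (0)*(-5) - (-5)*(-4) = 0 - 20 = -20.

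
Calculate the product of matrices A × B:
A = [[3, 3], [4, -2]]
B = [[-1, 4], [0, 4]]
[[-3, 24], [-4, 8]]

Matrix multiplication:
C[0][0] = 3×-1 + 3×0 = -3
C[0][1] = 3×4 + 3×4 = 24
C[1][0] = 4×-1 + -2×0 = -4
C[1][1] = 4×4 + -2×4 = 8
Result: [[-3, 24], [-4, 8]]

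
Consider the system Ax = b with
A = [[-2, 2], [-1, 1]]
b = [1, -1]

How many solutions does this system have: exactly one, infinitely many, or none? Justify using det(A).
No solution

det(A) = (-2)*(1) - (2)*(-1) = 0, so A is singular.
The column space of A is span(column 1) = span([-2, -1]).
b = [1, -1] is not a scalar multiple of column 1, so b ∉ column space and the system is inconsistent — no solution.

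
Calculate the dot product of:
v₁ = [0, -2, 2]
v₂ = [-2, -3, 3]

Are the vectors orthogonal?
12, No

The dot product is the sum of products of corresponding components.
v₁·v₂ = (0)*(-2) + (-2)*(-3) + (2)*(3) = 0 + 6 + 6 = 12.
Two vectors are orthogonal iff their dot product is 0; here the dot product is 12, so the vectors are not orthogonal.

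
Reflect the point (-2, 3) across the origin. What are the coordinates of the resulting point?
(2, -3)

Reflection across origin: (-2, 3) → (2, -3)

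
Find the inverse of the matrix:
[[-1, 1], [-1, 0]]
[[0, -1], [1, -1]]

For [[a,b],[c,d]], inverse = (1/det)·[[d,-b],[-c,a]]
det = -1·0 - 1·-1 = 1
Inverse = (1/1)·[[0, -1], [1, -1]]
        = [[0, -1], [1, -1]]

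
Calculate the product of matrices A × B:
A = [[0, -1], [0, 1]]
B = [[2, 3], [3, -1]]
[[-3, 1], [3, -1]]

Matrix multiplication:
C[0][0] = 0×2 + -1×3 = -3
C[0][1] = 0×3 + -1×-1 = 1
C[1][0] = 0×2 + 1×3 = 3
C[1][1] = 0×3 + 1×-1 = -1
Result: [[-3, 1], [3, -1]]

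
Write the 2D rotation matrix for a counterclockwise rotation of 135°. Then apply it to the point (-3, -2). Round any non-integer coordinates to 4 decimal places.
R = [[-√2/2, -√2/2], [√2/2, -√2/2]]; R·(-3, -2) = (3.5355, -0.7071)

Rotation matrix formula: R(θ) = [[cos θ, -sin θ], [sin θ, cos θ]]
For θ = 135°:
cos(135°) = -√2/2
sin(135°) = √2/2
R = [[-√2/2, -√2/2], [√2/2, -√2/2]]
Apply to (-3, -2): [-√2/2·-3 + (-√2/2)·-2, √2/2·-3 + -√2/2·-2] = (3.5355, -0.7071)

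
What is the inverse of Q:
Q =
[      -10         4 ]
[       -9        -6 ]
det(Q) = 96
Q⁻¹ =
[    -1/16     -1/24 ]
[     3/32     -5/48 ]

For a 2×2 matrix Q = [[a, b], [c, d]] with det(Q) ≠ 0, Q⁻¹ = (1/det(Q)) * [[d, -b], [-c, a]].
det(Q) = (-10)*(-6) - (4)*(-9) = 60 + 36 = 96.
Q⁻¹ = (1/96) * [[-6, -4], [9, -10]].
Dividing each entry by 96 and reducing:
Q⁻¹ =
[    -1/16     -1/24 ]
[     3/32     -5/48 ]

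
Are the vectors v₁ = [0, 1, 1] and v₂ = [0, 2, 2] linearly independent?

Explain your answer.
No, linearly dependent (v₂ = 2·v₁)

Check whether there is a scalar k with v₂ = k·v₁.
Comparing components, k = 2 satisfies 2·[0, 1, 1] = [0, 2, 2].
Since v₂ is a scalar multiple of v₁, the two vectors are linearly dependent.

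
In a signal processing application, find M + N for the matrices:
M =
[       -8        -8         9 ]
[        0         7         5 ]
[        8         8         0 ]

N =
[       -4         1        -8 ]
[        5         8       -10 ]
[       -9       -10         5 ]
M + N =
[      -12        -7         1 ]
[        5        15        -5 ]
[       -1        -2         5 ]

Matrix addition is elementwise: (M+N)[i][j] = M[i][j] + N[i][j].
  (M+N)[0][0] = (-8) + (-4) = -12
  (M+N)[0][1] = (-8) + (1) = -7
  (M+N)[0][2] = (9) + (-8) = 1
  (M+N)[1][0] = (0) + (5) = 5
  (M+N)[1][1] = (7) + (8) = 15
  (M+N)[1][2] = (5) + (-10) = -5
  (M+N)[2][0] = (8) + (-9) = -1
  (M+N)[2][1] = (8) + (-10) = -2
  (M+N)[2][2] = (0) + (5) = 5
M + N =
[      -12        -7         1 ]
[        5        15        -5 ]
[       -1        -2         5 ]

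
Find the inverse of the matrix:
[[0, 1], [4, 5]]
[[-5/4, 1/4], [1, 0]]

For [[a,b],[c,d]], inverse = (1/det)·[[d,-b],[-c,a]]
det = 0·5 - 1·4 = -4
Inverse = (1/-4)·[[5, -1], [-4, 0]]
        = [[-5/4, 1/4], [1, 0]]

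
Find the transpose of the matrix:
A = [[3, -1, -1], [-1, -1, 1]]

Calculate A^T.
[[3, -1], [-1, -1], [-1, 1]]

The transpose sends entry (i,j) to (j,i); rows become columns.
Row 0 of A: [3, -1, -1] -> column 0 of A^T.
Row 1 of A: [-1, -1, 1] -> column 1 of A^T.
A^T = [[3, -1], [-1, -1], [-1, 1]]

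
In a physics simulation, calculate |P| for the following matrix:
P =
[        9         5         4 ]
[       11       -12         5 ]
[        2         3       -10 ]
det(P) = 1773

Expand along row 0 (cofactor expansion): det(P) = a*(e*i - f*h) - b*(d*i - f*g) + c*(d*h - e*g), where the 3×3 is [[a, b, c], [d, e, f], [g, h, i]].
Minor M_00 = (-12)*(-10) - (5)*(3) = 120 - 15 = 105.
Minor M_01 = (11)*(-10) - (5)*(2) = -110 - 10 = -120.
Minor M_02 = (11)*(3) - (-12)*(2) = 33 + 24 = 57.
det(P) = (9)*(105) - (5)*(-120) + (4)*(57) = 945 + 600 + 228 = 1773.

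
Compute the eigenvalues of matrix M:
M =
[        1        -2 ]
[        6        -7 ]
λ = -5, -1

Solve det(M - λI) = 0. For a 2×2 matrix the characteristic equation is λ² - (trace)λ + det = 0.
trace(M) = a + d = 1 - 7 = -6.
det(M) = a*d - b*c = (1)*(-7) - (-2)*(6) = -7 + 12 = 5.
Characteristic equation: λ² - (-6)λ + (5) = 0.
Discriminant = (-6)² - 4*(5) = 36 - 20 = 16.
λ = (-6 ± √16) / 2 = (-6 ± 4) / 2 = -5, -1.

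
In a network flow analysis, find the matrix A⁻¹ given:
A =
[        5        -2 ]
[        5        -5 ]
det(A) = -15
A⁻¹ =
[      1/3     -2/15 ]
[      1/3      -1/3 ]

For a 2×2 matrix A = [[a, b], [c, d]] with det(A) ≠ 0, A⁻¹ = (1/det(A)) * [[d, -b], [-c, a]].
det(A) = (5)*(-5) - (-2)*(5) = -25 + 10 = -15.
A⁻¹ = (1/-15) * [[-5, 2], [-5, 5]].
Dividing each entry by -15 and reducing:
A⁻¹ =
[      1/3     -2/15 ]
[      1/3      -1/3 ]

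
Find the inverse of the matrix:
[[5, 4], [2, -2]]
[[1/9, 2/9], [1/9, -5/18]]

For [[a,b],[c,d]], inverse = (1/det)·[[d,-b],[-c,a]]
det = 5·-2 - 4·2 = -18
Inverse = (1/-18)·[[-2, -4], [-2, 5]]
        = [[1/9, 2/9], [1/9, -5/18]]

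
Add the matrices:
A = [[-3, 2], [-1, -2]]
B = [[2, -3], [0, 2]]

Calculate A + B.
[[-1, -1], [-1, 0]]

Add corresponding elements:
(-3)+(2)=-1
(2)+(-3)=-1
(-1)+(0)=-1
(-2)+(2)=0
A + B = [[-1, -1], [-1, 0]]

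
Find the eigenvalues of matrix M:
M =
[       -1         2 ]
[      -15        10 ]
λ = 4, 5

Solve det(M - λI) = 0. For a 2×2 matrix the characteristic equation is λ² - (trace)λ + det = 0.
trace(M) = a + d = -1 + 10 = 9.
det(M) = a*d - b*c = (-1)*(10) - (2)*(-15) = -10 + 30 = 20.
Characteristic equation: λ² - (9)λ + (20) = 0.
Discriminant = (9)² - 4*(20) = 81 - 80 = 1.
λ = (9 ± √1) / 2 = (9 ± 1) / 2 = 4, 5.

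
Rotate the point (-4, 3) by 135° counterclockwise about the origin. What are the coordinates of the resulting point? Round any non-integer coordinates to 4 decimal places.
(0.7071, -4.9497)

Rotation matrix R(θ) = [[cos θ, -sin θ], [sin θ, cos θ]]; for θ = 135°:
R = [[-√2/2, -√2/2], [√2/2, -√2/2]]
Result: R × [-4, 3]ᵀ = [-√2/2·-4 + (-√2/2)·3, √2/2·-4 + (-√2/2)·3]ᵀ = (0.7071, -4.9497)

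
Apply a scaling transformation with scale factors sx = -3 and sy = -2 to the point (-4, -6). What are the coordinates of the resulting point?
(12, 12)

Scaling matrix:
[[-3, 0], [0, -2]]
Result: (-4 × -3, -6 × -2) = (12, 12)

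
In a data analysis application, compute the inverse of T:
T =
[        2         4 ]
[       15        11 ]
det(T) = -38
T⁻¹ =
[   -11/38      2/19 ]
[    15/38     -1/19 ]

For a 2×2 matrix T = [[a, b], [c, d]] with det(T) ≠ 0, T⁻¹ = (1/det(T)) * [[d, -b], [-c, a]].
det(T) = (2)*(11) - (4)*(15) = 22 - 60 = -38.
T⁻¹ = (1/-38) * [[11, -4], [-15, 2]].
Dividing each entry by -38 and reducing:
T⁻¹ =
[   -11/38      2/19 ]
[    15/38     -1/19 ]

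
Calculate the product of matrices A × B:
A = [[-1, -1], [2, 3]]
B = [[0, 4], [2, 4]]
[[-2, -8], [6, 20]]

Matrix multiplication:
C[0][0] = -1×0 + -1×2 = -2
C[0][1] = -1×4 + -1×4 = -8
C[1][0] = 2×0 + 3×2 = 6
C[1][1] = 2×4 + 3×4 = 20
Result: [[-2, -8], [6, 20]]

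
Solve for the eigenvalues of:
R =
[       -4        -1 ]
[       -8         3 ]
λ = -5, 4

Solve det(R - λI) = 0. For a 2×2 matrix the characteristic equation is λ² - (trace)λ + det = 0.
trace(R) = a + d = -4 + 3 = -1.
det(R) = a*d - b*c = (-4)*(3) - (-1)*(-8) = -12 - 8 = -20.
Characteristic equation: λ² - (-1)λ + (-20) = 0.
Discriminant = (-1)² - 4*(-20) = 1 + 80 = 81.
λ = (-1 ± √81) / 2 = (-1 ± 9) / 2 = -5, 4.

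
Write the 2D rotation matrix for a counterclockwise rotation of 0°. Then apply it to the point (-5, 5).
R = [[1, 0], [0, 1]]; R·(-5, 5) = (-5, 5)

Rotation matrix formula: R(θ) = [[cos θ, -sin θ], [sin θ, cos θ]]
For θ = 0°:
cos(0°) = 1
sin(0°) = 0
R = [[1, 0], [0, 1]]
Apply to (-5, 5): [1·-5 + (0)·5, 0·-5 + 1·5] = (-5, 5)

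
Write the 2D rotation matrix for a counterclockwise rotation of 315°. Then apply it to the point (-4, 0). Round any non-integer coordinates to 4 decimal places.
R = [[√2/2, √2/2], [-√2/2, √2/2]]; R·(-4, 0) = (-2.8284, 2.8284)

Rotation matrix formula: R(θ) = [[cos θ, -sin θ], [sin θ, cos θ]]
For θ = 315°:
cos(315°) = √2/2
sin(315°) = -√2/2
R = [[√2/2, √2/2], [-√2/2, √2/2]]
Apply to (-4, 0): [√2/2·-4 + (√2/2)·0, -√2/2·-4 + √2/2·0] = (-2.8284, 2.8284)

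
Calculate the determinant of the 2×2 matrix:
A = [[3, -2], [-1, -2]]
-8

For A = [[a, b], [c, d]], det(A) = a*d - b*c.
det(A) = (3)*(-2) - (-2)*(-1) = -6 - 2 = -8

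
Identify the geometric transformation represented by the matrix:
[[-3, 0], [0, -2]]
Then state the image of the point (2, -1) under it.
non-uniform scaling by (-3, -2); image of (2, -1) is (-6, 2)

This is diagonal with distinct entries, so it scales the x-axis by -3 and the y-axis by -2.
The matrix [[-3, 0], [0, -2]] represents: non-uniform scaling by (-3, -2).
Applying it to (2, -1): [-3·2 + 0·-1, 0·2 + -2·-1] = (-6, 2).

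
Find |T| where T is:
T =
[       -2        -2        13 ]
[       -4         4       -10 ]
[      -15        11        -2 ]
det(T) = -280

Expand along row 0 (cofactor expansion): det(T) = a*(e*i - f*h) - b*(d*i - f*g) + c*(d*h - e*g), where the 3×3 is [[a, b, c], [d, e, f], [g, h, i]].
Minor M_00 = (4)*(-2) - (-10)*(11) = -8 + 110 = 102.
Minor M_01 = (-4)*(-2) - (-10)*(-15) = 8 - 150 = -142.
Minor M_02 = (-4)*(11) - (4)*(-15) = -44 + 60 = 16.
det(T) = (-2)*(102) - (-2)*(-142) + (13)*(16) = -204 - 284 + 208 = -280.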